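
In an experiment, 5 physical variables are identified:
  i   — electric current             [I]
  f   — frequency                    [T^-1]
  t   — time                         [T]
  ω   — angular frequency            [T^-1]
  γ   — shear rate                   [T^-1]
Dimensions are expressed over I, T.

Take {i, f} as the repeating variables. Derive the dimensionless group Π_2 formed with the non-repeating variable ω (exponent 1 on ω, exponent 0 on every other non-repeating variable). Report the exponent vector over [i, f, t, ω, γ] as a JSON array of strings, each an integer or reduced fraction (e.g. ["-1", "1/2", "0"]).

["0", "-1", "0", "1", "0"]

Exponent matrix [I,T] × [i,f,t,ω,γ]:
  I: [ 1  0  0  0  0]
  T: [ 0 -1  1 -1 -1]
Echelon form has 2 nonzero rows (pivots: i,f)
Repeat: i,f; free: t,ω,γ
RREF:
  r0: [   1    0    0    0    0]
  r1: [   0    1   -1    1    1]
Fix exponent of ω at 1, t at 0, γ at 0; solve each RREF row for its pivot's exponent:
  r0: exp(i) + (0)·1 = 0 ⇒ exp(i) = 0
  r1: exp(f) + (1)·1 = 0 ⇒ exp(f) = -1
Π_2 = f^-1 · ω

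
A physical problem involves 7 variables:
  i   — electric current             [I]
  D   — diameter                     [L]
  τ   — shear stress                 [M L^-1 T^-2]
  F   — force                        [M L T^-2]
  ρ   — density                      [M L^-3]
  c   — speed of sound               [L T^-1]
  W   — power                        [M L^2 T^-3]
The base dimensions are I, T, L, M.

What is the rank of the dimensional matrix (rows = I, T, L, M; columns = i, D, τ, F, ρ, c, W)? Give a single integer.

Write exponents as rows I,T,L,M / cols i,D,τ,F,ρ,c,W:
  I: [ 1  0  0  0  0  0  0]
  T: [ 0  0 -2 -2  0 -1 -3]
  L: [ 0  1 -1  1 -3  1  2]
  M: [ 0  0  1  1  1  0  1]
Echelon form has 4 nonzero rows (pivots: i,D,τ,ρ)

4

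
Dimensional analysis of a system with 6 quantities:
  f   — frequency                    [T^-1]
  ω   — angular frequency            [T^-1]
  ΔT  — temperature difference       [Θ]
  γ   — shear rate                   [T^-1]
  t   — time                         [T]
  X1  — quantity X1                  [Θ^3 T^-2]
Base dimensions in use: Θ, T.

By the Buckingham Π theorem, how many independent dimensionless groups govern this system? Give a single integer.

Write exponents as rows Θ,T / cols f,ω,ΔT,γ,t,X1:
  Θ: [ 0  0  1  0  0  3]
  T: [-1 -1  0 -1  1 -2]
Row reduction gives pivot columns f,ΔT; rank = 2
n=6, r=2 ⇒ 4 dimensionless groups

4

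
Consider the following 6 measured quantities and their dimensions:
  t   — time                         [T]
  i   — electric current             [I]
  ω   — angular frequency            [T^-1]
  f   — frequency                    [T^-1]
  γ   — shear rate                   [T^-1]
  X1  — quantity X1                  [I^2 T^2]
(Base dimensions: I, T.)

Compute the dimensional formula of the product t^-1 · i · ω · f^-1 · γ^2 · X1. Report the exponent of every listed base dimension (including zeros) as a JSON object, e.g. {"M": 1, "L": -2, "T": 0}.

Write exponents as rows I,T / cols t,i,ω,f,γ,X1:
  I: [ 0  1  0  0  0  2]
  T: [ 1  0 -1 -1 -1  2]
  [I]: (-1)·0+(1)·1+(1)·0+(-1)·0+(2)·0+(1)·2 = 3
  [T]: (-1)·1+(1)·0+(1)·-1+(-1)·-1+(2)·-1+(1)·2 = -1
⇒ I^3 T^-1

{"I": 3, "T": -1}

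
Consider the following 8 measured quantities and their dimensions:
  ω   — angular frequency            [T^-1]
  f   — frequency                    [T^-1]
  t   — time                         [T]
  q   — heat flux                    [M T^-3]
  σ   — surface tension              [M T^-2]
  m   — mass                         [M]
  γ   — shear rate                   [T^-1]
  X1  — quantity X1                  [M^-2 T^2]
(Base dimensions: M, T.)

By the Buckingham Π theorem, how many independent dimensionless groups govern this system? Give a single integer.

Exponent matrix [M,T] × [ω,f,t,q,σ,m,γ,X1]:
  M: [ 0  0  0  1  1  1  0 -2]
  T: [-1 -1  1 -3 -2  0 -1  2]
Echelon form has 2 nonzero rows (pivots: ω,q)
n=8, r=2 ⇒ 6 dimensionless groups

6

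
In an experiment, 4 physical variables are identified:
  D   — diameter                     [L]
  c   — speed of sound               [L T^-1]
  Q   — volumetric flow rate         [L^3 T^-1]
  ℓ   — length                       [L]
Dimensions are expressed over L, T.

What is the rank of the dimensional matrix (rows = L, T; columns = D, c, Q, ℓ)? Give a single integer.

Dimensional matrix (L×T by D×c×Q×ℓ):
  L: [ 1  1  3  1]
  T: [ 0 -1 -1  0]
Echelon form has 2 nonzero rows (pivots: D,c)

2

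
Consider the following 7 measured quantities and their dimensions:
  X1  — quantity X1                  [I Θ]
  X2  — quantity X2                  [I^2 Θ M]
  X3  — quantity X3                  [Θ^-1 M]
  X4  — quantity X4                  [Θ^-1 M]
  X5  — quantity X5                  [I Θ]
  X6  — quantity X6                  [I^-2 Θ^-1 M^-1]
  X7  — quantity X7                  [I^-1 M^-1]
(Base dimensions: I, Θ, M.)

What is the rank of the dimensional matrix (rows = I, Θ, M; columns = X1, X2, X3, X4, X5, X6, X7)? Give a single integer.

2

Exponent matrix [I,Θ,M] × [X1,X2,X3,X4,X5,X6,X7]:
  I: [ 1  2  0  0  1 -2 -1]
  Θ: [ 1  1 -1 -1  1 -1  0]
  M: [ 0  1  1  1  0 -1 -1]
RREF → pivots at {X1,X2} ⇒ r = 2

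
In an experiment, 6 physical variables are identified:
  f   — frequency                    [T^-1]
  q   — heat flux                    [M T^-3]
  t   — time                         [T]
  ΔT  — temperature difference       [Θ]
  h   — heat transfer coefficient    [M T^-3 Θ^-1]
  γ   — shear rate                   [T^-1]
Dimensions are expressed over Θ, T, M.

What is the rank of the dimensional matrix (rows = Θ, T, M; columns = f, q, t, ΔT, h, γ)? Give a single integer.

3

Exponent matrix [Θ,T,M] × [f,q,t,ΔT,h,γ]:
  Θ: [ 0  0  0  1 -1  0]
  T: [-1 -3  1  0 -3 -1]
  M: [ 0  1  0  0  1  0]
Echelon form has 3 nonzero rows (pivots: f,q,ΔT)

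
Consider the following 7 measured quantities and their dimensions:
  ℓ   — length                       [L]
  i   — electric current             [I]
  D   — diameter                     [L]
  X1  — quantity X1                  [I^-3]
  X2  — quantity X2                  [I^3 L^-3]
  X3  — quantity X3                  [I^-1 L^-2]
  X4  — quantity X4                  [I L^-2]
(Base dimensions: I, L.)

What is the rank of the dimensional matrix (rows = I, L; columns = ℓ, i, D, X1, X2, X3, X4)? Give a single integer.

2

Write exponents as rows I,L / cols ℓ,i,D,X1,X2,X3,X4:
  I: [ 0  1  0 -3  3 -1  1]
  L: [ 1  0  1  0 -3 -2 -2]
Row reduction gives pivot columns ℓ,i; rank = 2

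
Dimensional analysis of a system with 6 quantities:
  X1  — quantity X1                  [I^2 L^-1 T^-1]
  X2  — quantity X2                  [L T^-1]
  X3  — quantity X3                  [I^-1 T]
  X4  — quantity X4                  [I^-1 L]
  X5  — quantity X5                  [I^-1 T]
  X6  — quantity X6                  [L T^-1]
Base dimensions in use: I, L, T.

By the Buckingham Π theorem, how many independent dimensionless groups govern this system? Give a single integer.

Dimensional matrix (I×L×T by X1×X2×X3×X4×X5×X6):
  I: [ 2  0 -1 -1 -1  0]
  L: [-1  1  0  1  0  1]
  T: [-1 -1  1  0  1 -1]
RREF → pivots at {X1,X2} ⇒ r = 2
n=6, r=2 ⇒ 4 dimensionless groups

4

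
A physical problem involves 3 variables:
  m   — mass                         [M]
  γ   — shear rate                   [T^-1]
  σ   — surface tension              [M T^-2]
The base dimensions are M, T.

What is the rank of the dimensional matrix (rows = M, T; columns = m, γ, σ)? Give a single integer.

2

Exponent matrix [M,T] × [m,γ,σ]:
  M: [ 1  0  1]
  T: [ 0 -1 -2]
Echelon form has 2 nonzero rows (pivots: m,γ)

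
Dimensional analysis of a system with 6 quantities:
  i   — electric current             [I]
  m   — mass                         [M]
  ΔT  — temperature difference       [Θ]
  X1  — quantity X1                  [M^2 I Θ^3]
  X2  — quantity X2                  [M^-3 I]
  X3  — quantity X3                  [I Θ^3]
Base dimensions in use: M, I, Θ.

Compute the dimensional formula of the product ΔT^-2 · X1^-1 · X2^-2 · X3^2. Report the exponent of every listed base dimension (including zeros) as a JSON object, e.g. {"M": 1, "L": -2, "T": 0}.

Exponent matrix [M,I,Θ] × [i,m,ΔT,X1,X2,X3]:
  M: [ 0  1  0  2 -3  0]
  I: [ 1  0  0  1  1  1]
  Θ: [ 0  0  1  3  0  3]
  [M]: (-2)·0+(-1)·2+(-2)·-3+(2)·0 = 4
  [I]: (-2)·0+(-1)·1+(-2)·1+(2)·1 = -1
  [Θ]: (-2)·1+(-1)·3+(-2)·0+(2)·3 = 1
⇒ M^4 I^-1 Θ

{"M": 4, "I": -1, "Θ": 1}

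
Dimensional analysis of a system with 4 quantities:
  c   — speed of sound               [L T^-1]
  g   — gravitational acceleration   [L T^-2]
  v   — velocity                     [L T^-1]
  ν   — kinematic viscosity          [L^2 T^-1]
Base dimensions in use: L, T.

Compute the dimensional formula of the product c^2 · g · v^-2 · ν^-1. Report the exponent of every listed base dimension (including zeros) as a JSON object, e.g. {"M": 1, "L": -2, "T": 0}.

Write exponents as rows L,T / cols c,g,v,ν:
  L: [ 1  1  1  2]
  T: [-1 -2 -1 -1]
  [L]: (2)·1+(1)·1+(-2)·1+(-1)·2 = -1
  [T]: (2)·-1+(1)·-2+(-2)·-1+(-1)·-1 = -1
⇒ L^-1 T^-1

{"L": -1, "T": -1}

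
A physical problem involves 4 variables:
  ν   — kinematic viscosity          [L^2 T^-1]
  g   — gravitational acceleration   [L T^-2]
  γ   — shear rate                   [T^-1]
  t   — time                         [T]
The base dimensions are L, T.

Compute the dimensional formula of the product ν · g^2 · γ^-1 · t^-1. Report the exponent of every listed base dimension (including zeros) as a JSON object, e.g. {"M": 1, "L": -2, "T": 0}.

Exponent matrix [L,T] × [ν,g,γ,t]:
  L: [ 2  1  0  0]
  T: [-1 -2 -1  1]
  [L]: (1)·2+(2)·1+(-1)·0+(-1)·0 = 4
  [T]: (1)·-1+(2)·-2+(-1)·-1+(-1)·1 = -5
⇒ L^4 T^-5

{"L": 4, "T": -5}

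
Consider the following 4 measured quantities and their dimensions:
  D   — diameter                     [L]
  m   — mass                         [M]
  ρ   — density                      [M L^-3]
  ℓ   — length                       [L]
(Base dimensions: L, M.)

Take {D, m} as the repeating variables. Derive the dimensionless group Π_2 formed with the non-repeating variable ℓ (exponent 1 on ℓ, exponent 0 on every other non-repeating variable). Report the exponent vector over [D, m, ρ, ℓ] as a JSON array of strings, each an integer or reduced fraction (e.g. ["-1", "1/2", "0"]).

["-1", "0", "0", "1"]

Write exponents as rows L,M / cols D,m,ρ,ℓ:
  L: [ 1  0 -3  1]
  M: [ 0  1  1  0]
RREF → pivots at {D,m} ⇒ r = 2
Repeat: D,m; free: ρ,ℓ
RREF:
  r0: [   1    0   -3    1]
  r1: [   0    1    1    0]
Fix exponent of ℓ at 1, ρ at 0; solve each RREF row for its pivot's exponent:
  r0: exp(D) + (1)·1 = 0 ⇒ exp(D) = -1
  r1: exp(m) + (0)·1 = 0 ⇒ exp(m) = 0
Π_2 = D^-1 · ℓ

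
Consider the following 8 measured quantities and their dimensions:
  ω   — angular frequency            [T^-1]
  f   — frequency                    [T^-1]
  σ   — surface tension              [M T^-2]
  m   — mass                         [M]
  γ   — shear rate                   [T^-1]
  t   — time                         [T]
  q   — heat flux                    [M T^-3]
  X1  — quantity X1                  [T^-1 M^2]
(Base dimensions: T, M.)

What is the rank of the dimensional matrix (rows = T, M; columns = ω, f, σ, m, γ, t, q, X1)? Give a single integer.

Write exponents as rows T,M / cols ω,f,σ,m,γ,t,q,X1:
  T: [-1 -1 -2  0 -1  1 -3 -1]
  M: [ 0  0  1  1  0  0  1  2]
Echelon form has 2 nonzero rows (pivots: ω,σ)

2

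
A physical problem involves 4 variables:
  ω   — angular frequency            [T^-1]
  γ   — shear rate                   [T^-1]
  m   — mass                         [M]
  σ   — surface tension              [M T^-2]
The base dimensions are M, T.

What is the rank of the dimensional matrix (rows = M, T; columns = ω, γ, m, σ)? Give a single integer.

2

Write exponents as rows M,T / cols ω,γ,m,σ:
  M: [ 0  0  1  1]
  T: [-1 -1  0 -2]
Echelon form has 2 nonzero rows (pivots: ω,m)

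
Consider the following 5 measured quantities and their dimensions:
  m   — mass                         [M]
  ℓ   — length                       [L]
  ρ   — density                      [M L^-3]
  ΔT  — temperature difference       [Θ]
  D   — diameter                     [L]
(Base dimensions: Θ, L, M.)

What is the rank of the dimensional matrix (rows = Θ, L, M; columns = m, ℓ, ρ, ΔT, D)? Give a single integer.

3

Dimensional matrix (Θ×L×M by m×ℓ×ρ×ΔT×D):
  Θ: [ 0  0  0  1  0]
  L: [ 0  1 -3  0  1]
  M: [ 1  0  1  0  0]
Echelon form has 3 nonzero rows (pivots: m,ℓ,ΔT)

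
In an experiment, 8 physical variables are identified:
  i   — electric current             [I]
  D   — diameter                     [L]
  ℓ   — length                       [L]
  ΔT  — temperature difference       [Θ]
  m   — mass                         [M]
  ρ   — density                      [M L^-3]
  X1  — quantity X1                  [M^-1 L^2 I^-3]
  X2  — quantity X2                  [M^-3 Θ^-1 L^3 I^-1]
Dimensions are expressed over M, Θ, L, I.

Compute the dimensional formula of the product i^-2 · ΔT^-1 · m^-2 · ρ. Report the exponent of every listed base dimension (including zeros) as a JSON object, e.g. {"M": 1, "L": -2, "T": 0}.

Exponent matrix [M,Θ,L,I] × [i,D,ℓ,ΔT,m,ρ,X1,X2]:
  M: [ 0  0  0  0  1  1 -1 -3]
  Θ: [ 0  0  0  1  0  0  0 -1]
  L: [ 0  1  1  0  0 -3  2  3]
  I: [ 1  0  0  0  0  0 -3 -1]
  [M]: (-2)·0+(-1)·0+(-2)·1+(1)·1 = -1
  [Θ]: (-2)·0+(-1)·1+(-2)·0+(1)·0 = -1
  [L]: (-2)·0+(-1)·0+(-2)·0+(1)·-3 = -3
  [I]: (-2)·1+(-1)·0+(-2)·0+(1)·0 = -2
⇒ M^-1 Θ^-1 L^-3 I^-2

{"M": -1, "Θ": -1, "L": -3, "I": -2}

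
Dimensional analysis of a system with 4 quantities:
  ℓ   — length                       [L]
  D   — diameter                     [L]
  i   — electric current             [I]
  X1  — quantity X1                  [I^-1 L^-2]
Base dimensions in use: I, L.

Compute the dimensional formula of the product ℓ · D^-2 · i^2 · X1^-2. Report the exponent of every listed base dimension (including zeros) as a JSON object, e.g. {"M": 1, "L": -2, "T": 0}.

Write exponents as rows I,L / cols ℓ,D,i,X1:
  I: [ 0  0  1 -1]
  L: [ 1  1  0 -2]
  [I]: (1)·0+(-2)·0+(2)·1+(-2)·-1 = 4
  [L]: (1)·1+(-2)·1+(2)·0+(-2)·-2 = 3
⇒ I^4 L^3

{"I": 4, "L": 3}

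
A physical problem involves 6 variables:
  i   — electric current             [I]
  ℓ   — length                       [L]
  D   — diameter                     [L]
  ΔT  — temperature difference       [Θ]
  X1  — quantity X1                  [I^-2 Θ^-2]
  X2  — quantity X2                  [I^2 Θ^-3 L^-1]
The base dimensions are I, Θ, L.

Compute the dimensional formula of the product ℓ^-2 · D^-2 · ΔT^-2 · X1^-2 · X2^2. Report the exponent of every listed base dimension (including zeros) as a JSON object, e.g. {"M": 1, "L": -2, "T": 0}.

Dimensional matrix (I×Θ×L by i×ℓ×D×ΔT×X1×X2):
  I: [ 1  0  0  0 -2  2]
  Θ: [ 0  0  0  1 -2 -3]
  L: [ 0  1  1  0  0 -1]
  [I]: (-2)·0+(-2)·0+(-2)·0+(-2)·-2+(2)·2 = 8
  [Θ]: (-2)·0+(-2)·0+(-2)·1+(-2)·-2+(2)·-3 = -4
  [L]: (-2)·1+(-2)·1+(-2)·0+(-2)·0+(2)·-1 = -6
⇒ I^8 Θ^-4 L^-6

{"I": 8, "Θ": -4, "L": -6}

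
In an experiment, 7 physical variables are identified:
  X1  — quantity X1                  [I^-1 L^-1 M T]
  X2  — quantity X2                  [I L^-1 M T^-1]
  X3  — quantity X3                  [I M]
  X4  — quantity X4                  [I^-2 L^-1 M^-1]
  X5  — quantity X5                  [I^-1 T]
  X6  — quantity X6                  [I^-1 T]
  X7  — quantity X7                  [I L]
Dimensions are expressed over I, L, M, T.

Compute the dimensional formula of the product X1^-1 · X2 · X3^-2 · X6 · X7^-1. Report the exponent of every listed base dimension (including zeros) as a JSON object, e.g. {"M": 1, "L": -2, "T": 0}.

{"I": -2, "L": -1, "M": -2, "T": -1}

Dimensional matrix (I×L×M×T by X1×X2×X3×X4×X5×X6×X7):
  I: [-1  1  1 -2 -1 -1  1]
  L: [-1 -1  0 -1  0  0  1]
  M: [ 1  1  1 -1  0  0  0]
  T: [ 1 -1  0  0  1  1  0]
  [I]: (-1)·-1+(1)·1+(-2)·1+(1)·-1+(-1)·1 = -2
  [L]: (-1)·-1+(1)·-1+(-2)·0+(1)·0+(-1)·1 = -1
  [M]: (-1)·1+(1)·1+(-2)·1+(1)·0+(-1)·0 = -2
  [T]: (-1)·1+(1)·-1+(-2)·0+(1)·1+(-1)·0 = -1
⇒ I^-2 L^-1 M^-2 T^-1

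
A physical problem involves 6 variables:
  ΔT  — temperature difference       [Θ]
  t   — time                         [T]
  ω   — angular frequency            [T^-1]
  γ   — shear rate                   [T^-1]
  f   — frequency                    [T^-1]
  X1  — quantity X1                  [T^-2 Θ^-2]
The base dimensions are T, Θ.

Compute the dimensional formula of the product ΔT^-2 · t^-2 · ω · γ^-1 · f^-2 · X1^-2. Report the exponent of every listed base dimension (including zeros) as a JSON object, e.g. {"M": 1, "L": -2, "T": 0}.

Write exponents as rows T,Θ / cols ΔT,t,ω,γ,f,X1:
  T: [ 0  1 -1 -1 -1 -2]
  Θ: [ 1  0  0  0  0 -2]
  [T]: (-2)·0+(-2)·1+(1)·-1+(-1)·-1+(-2)·-1+(-2)·-2 = 4
  [Θ]: (-2)·1+(-2)·0+(1)·0+(-1)·0+(-2)·0+(-2)·-2 = 2
⇒ T^4 Θ^2

{"T": 4, "Θ": 2}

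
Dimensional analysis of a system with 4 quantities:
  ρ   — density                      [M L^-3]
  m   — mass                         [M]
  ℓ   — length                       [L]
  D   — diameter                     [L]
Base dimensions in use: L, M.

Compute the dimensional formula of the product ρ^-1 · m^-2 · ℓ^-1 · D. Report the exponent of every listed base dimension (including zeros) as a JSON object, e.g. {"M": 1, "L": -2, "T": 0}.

Dimensional matrix (L×M by ρ×m×ℓ×D):
  L: [-3  0  1  1]
  M: [ 1  1  0  0]
  [L]: (-1)·-3+(-2)·0+(-1)·1+(1)·1 = 3
  [M]: (-1)·1+(-2)·1+(-1)·0+(1)·0 = -3
⇒ L^3 M^-3

{"L": 3, "M": -3}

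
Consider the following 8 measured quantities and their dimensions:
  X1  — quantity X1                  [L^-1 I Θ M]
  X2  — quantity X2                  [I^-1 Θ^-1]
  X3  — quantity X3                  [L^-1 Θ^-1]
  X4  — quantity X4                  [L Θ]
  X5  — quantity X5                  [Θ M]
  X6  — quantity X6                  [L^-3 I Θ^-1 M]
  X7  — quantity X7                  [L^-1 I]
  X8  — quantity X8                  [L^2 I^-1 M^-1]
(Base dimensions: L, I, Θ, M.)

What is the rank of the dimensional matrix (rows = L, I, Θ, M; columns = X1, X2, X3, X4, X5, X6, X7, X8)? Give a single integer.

3

Dimensional matrix (L×I×Θ×M by X1×X2×X3×X4×X5×X6×X7×X8):
  L: [-1  0 -1  1  0 -3 -1  2]
  I: [ 1 -1  0  0  0  1  1 -1]
  Θ: [ 1 -1 -1  1  1 -1  0  0]
  M: [ 1  0  0  0  1  1  0 -1]
RREF → pivots at {X1,X2,X3} ⇒ r = 3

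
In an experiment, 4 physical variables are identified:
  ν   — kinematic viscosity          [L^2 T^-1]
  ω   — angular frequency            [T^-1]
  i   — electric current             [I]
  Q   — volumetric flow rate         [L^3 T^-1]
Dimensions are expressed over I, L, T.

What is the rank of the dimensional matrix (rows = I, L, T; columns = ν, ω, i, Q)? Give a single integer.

Write exponents as rows I,L,T / cols ν,ω,i,Q:
  I: [ 0  0  1  0]
  L: [ 2  0  0  3]
  T: [-1 -1  0 -1]
RREF → pivots at {ν,ω,i} ⇒ r = 3

3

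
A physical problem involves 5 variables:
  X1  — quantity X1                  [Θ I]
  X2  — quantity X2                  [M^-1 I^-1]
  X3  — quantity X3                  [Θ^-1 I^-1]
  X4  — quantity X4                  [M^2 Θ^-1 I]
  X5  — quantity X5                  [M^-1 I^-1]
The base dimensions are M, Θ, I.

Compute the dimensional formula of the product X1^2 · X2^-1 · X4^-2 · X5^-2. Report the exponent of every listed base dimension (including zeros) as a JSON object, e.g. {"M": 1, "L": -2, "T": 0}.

Dimensional matrix (M×Θ×I by X1×X2×X3×X4×X5):
  M: [ 0 -1  0  2 -1]
  Θ: [ 1  0 -1 -1  0]
  I: [ 1 -1 -1  1 -1]
  [M]: (2)·0+(-1)·-1+(-2)·2+(-2)·-1 = -1
  [Θ]: (2)·1+(-1)·0+(-2)·-1+(-2)·0 = 4
  [I]: (2)·1+(-1)·-1+(-2)·1+(-2)·-1 = 3
⇒ M^-1 Θ^4 I^3

{"M": -1, "Θ": 4, "I": 3}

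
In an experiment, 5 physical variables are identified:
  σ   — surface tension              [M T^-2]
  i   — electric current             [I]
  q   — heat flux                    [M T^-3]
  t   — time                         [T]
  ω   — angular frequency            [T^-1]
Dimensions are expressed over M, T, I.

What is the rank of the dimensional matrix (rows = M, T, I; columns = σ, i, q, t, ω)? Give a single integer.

Exponent matrix [M,T,I] × [σ,i,q,t,ω]:
  M: [ 1  0  1  0  0]
  T: [-2  0 -3  1 -1]
  I: [ 0  1  0  0  0]
Echelon form has 3 nonzero rows (pivots: σ,i,q)

3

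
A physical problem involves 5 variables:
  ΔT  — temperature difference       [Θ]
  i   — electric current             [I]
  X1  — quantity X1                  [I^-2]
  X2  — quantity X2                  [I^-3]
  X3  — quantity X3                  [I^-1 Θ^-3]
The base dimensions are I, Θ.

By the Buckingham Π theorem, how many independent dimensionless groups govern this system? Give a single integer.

Dimensional matrix (I×Θ by ΔT×i×X1×X2×X3):
  I: [ 0  1 -2 -3 -1]
  Θ: [ 1  0  0  0 -3]
Row reduction gives pivot columns ΔT,i; rank = 2
n=5, r=2 ⇒ 3 dimensionless groups

3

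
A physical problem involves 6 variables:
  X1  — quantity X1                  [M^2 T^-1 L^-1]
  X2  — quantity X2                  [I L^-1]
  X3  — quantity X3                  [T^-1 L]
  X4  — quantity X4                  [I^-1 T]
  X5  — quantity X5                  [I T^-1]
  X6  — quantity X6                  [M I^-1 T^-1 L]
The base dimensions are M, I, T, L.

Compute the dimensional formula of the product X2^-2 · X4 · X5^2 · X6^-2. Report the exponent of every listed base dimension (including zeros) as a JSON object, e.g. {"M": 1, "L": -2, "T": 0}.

{"M": -2, "I": 1, "T": 1, "L": 0}

Write exponents as rows M,I,T,L / cols X1,X2,X3,X4,X5,X6:
  M: [ 2  0  0  0  0  1]
  I: [ 0  1  0 -1  1 -1]
  T: [-1  0 -1  1 -1 -1]
  L: [-1 -1  1  0  0  1]
  [M]: (-2)·0+(1)·0+(2)·0+(-2)·1 = -2
  [I]: (-2)·1+(1)·-1+(2)·1+(-2)·-1 = 1
  [T]: (-2)·0+(1)·1+(2)·-1+(-2)·-1 = 1
  [L]: (-2)·-1+(1)·0+(2)·0+(-2)·1 = 0
⇒ M^-2 I T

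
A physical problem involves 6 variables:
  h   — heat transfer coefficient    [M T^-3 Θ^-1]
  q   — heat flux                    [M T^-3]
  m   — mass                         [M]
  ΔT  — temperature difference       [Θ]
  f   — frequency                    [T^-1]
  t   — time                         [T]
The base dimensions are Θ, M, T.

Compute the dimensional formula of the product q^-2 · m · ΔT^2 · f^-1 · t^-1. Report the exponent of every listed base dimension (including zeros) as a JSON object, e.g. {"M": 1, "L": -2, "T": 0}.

{"Θ": 2, "M": -1, "T": 6}

Dimensional matrix (Θ×M×T by h×q×m×ΔT×f×t):
  Θ: [-1  0  0  1  0  0]
  M: [ 1  1  1  0  0  0]
  T: [-3 -3  0  0 -1  1]
  [Θ]: (-2)·0+(1)·0+(2)·1+(-1)·0+(-1)·0 = 2
  [M]: (-2)·1+(1)·1+(2)·0+(-1)·0+(-1)·0 = -1
  [T]: (-2)·-3+(1)·0+(2)·0+(-1)·-1+(-1)·1 = 6
⇒ Θ^2 M^-1 T^6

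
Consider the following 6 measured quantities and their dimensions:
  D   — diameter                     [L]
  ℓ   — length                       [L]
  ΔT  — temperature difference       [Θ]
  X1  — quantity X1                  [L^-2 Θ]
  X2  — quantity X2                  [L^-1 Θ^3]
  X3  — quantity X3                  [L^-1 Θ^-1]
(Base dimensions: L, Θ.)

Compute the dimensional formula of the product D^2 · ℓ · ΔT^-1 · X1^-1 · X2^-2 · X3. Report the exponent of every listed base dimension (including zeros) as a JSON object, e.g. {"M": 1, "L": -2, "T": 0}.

{"L": 6, "Θ": -9}

Write exponents as rows L,Θ / cols D,ℓ,ΔT,X1,X2,X3:
  L: [ 1  1  0 -2 -1 -1]
  Θ: [ 0  0  1  1  3 -1]
  [L]: (2)·1+(1)·1+(-1)·0+(-1)·-2+(-2)·-1+(1)·-1 = 6
  [Θ]: (2)·0+(1)·0+(-1)·1+(-1)·1+(-2)·3+(1)·-1 = -9
⇒ L^6 Θ^-9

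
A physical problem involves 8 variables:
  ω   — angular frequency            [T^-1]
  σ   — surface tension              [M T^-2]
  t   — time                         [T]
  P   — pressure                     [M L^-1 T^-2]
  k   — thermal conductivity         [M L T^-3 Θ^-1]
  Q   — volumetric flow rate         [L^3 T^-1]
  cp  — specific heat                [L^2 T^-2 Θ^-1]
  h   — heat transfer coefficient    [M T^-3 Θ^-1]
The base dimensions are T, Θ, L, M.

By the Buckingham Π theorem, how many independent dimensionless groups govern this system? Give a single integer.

4

Exponent matrix [T,Θ,L,M] × [ω,σ,t,P,k,Q,cp,h]:
  T: [-1 -2  1 -2 -3 -1 -2 -3]
  Θ: [ 0  0  0  0 -1  0 -1 -1]
  L: [ 0  0  0 -1  1  3  2  0]
  M: [ 0  1  0  1  1  0  0  1]
RREF → pivots at {ω,σ,P,k} ⇒ r = 4
8 vars − rank 4 = 4 Π groups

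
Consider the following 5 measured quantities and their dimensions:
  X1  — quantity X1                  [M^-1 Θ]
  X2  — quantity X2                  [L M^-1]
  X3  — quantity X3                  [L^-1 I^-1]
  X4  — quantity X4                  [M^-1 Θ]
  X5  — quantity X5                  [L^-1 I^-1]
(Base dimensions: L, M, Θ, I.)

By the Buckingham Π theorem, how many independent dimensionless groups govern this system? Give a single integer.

2

Write exponents as rows L,M,Θ,I / cols X1,X2,X3,X4,X5:
  L: [ 0  1 -1  0 -1]
  M: [-1 -1  0 -1  0]
  Θ: [ 1  0  0  1  0]
  I: [ 0  0 -1  0 -1]
Row reduction gives pivot columns X1,X2,X3; rank = 3
5 vars − rank 3 = 2 Π groups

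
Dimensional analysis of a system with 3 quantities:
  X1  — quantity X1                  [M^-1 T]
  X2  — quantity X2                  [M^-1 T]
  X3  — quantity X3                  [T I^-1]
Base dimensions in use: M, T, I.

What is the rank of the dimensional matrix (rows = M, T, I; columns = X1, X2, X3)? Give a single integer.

2

Write exponents as rows M,T,I / cols X1,X2,X3:
  M: [-1 -1  0]
  T: [ 1  1  1]
  I: [ 0  0 -1]
Echelon form has 2 nonzero rows (pivots: X1,X3)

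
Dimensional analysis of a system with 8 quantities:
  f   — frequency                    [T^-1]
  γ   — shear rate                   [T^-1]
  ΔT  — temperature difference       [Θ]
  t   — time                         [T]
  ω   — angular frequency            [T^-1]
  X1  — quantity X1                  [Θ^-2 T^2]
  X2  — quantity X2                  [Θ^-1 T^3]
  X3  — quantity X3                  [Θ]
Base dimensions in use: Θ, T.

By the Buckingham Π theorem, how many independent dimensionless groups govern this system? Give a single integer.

Exponent matrix [Θ,T] × [f,γ,ΔT,t,ω,X1,X2,X3]:
  Θ: [ 0  0  1  0  0 -2 -1  1]
  T: [-1 -1  0  1 -1  2  3  0]
RREF → pivots at {f,ΔT} ⇒ r = 2
Π count = n − r = 8 − 2 = 6

6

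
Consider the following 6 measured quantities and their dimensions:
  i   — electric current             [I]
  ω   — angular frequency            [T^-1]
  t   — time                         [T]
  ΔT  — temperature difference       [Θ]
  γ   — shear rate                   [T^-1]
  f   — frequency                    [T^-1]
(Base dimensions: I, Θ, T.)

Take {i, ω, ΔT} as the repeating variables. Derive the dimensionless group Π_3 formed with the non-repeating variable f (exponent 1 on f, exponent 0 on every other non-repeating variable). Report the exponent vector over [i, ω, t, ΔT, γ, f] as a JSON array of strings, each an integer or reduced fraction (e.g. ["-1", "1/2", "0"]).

["0", "-1", "0", "0", "0", "1"]

Write exponents as rows I,Θ,T / cols i,ω,t,ΔT,γ,f:
  I: [ 1  0  0  0  0  0]
  Θ: [ 0  0  0  1  0  0]
  T: [ 0 -1  1  0 -1 -1]
RREF → pivots at {i,ω,ΔT} ⇒ r = 3
Pivot set = {i,ω,ΔT}, free = {t,γ,f}
RREF:
  r0: [   1    0    0    0    0    0]
  r1: [   0    1   -1    0    1    1]
  r2: [   0    0    0    1    0    0]
Fix exponent of f at 1, t at 0, γ at 0; solve each RREF row for its pivot's exponent:
  r0: exp(i) + (0)·1 = 0 ⇒ exp(i) = 0
  r1: exp(ω) + (1)·1 = 0 ⇒ exp(ω) = -1
  r2: exp(ΔT) + (0)·1 = 0 ⇒ exp(ΔT) = 0
Π_3 = ω^-1 · f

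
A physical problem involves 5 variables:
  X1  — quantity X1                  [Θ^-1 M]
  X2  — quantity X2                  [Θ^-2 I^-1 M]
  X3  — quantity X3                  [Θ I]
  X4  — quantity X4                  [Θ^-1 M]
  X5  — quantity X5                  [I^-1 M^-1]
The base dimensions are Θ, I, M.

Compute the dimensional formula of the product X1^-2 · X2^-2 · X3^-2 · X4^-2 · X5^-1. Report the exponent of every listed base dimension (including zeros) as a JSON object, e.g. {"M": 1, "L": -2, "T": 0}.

{"Θ": 6, "I": 1, "M": -5}

Dimensional matrix (Θ×I×M by X1×X2×X3×X4×X5):
  Θ: [-1 -2  1 -1  0]
  I: [ 0 -1  1  0 -1]
  M: [ 1  1  0  1 -1]
  [Θ]: (-2)·-1+(-2)·-2+(-2)·1+(-2)·-1+(-1)·0 = 6
  [I]: (-2)·0+(-2)·-1+(-2)·1+(-2)·0+(-1)·-1 = 1
  [M]: (-2)·1+(-2)·1+(-2)·0+(-2)·1+(-1)·-1 = -5
⇒ Θ^6 I M^-5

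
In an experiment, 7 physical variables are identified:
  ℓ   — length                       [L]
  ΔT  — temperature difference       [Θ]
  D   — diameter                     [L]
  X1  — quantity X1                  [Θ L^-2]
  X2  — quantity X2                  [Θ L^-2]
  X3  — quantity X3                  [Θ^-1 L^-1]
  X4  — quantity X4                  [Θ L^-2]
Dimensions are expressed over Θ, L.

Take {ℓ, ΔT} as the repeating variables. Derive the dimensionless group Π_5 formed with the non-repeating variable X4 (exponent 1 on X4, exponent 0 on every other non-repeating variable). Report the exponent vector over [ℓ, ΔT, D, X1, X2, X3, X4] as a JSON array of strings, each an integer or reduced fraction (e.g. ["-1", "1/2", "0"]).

Dimensional matrix (Θ×L by ℓ×ΔT×D×X1×X2×X3×X4):
  Θ: [ 0  1  0  1  1 -1  1]
  L: [ 1  0  1 -2 -2 -1 -2]
RREF → pivots at {ℓ,ΔT} ⇒ r = 2
Pivot set = {ℓ,ΔT}, free = {D,X1,X2,X3,X4}
RREF:
  r0: [   1    0    1   -2   -2   -1   -2]
  r1: [   0    1    0    1    1   -1    1]
Fix exponent of X4 at 1, D at 0, X1 at 0, X2 at 0, X3 at 0; solve each RREF row for its pivot's exponent:
  r0: exp(ℓ) + (-2)·1 = 0 ⇒ exp(ℓ) = 2
  r1: exp(ΔT) + (1)·1 = 0 ⇒ exp(ΔT) = -1
Π_5 = ℓ^2 · ΔT^-1 · X4

["2", "-1", "0", "0", "0", "0", "1"]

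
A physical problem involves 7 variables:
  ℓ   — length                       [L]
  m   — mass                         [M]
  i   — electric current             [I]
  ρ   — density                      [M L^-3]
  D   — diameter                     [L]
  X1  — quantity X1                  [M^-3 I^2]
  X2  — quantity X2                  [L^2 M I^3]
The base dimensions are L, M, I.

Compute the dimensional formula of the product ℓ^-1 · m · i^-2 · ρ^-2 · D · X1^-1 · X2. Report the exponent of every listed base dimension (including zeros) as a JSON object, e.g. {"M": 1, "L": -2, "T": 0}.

{"L": 8, "M": 3, "I": -1}

Dimensional matrix (L×M×I by ℓ×m×i×ρ×D×X1×X2):
  L: [ 1  0  0 -3  1  0  2]
  M: [ 0  1  0  1  0 -3  1]
  I: [ 0  0  1  0  0  2  3]
  [L]: (-1)·1+(1)·0+(-2)·0+(-2)·-3+(1)·1+(-1)·0+(1)·2 = 8
  [M]: (-1)·0+(1)·1+(-2)·0+(-2)·1+(1)·0+(-1)·-3+(1)·1 = 3
  [I]: (-1)·0+(1)·0+(-2)·1+(-2)·0+(1)·0+(-1)·2+(1)·3 = -1
⇒ L^8 M^3 I^-1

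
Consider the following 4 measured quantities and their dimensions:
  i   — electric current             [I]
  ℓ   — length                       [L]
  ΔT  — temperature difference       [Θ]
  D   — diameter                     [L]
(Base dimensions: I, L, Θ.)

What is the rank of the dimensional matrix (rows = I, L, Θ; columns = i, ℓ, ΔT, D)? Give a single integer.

3

Exponent matrix [I,L,Θ] × [i,ℓ,ΔT,D]:
  I: [ 1  0  0  0]
  L: [ 0  1  0  1]
  Θ: [ 0  0  1  0]
Row reduction gives pivot columns i,ℓ,ΔT; rank = 3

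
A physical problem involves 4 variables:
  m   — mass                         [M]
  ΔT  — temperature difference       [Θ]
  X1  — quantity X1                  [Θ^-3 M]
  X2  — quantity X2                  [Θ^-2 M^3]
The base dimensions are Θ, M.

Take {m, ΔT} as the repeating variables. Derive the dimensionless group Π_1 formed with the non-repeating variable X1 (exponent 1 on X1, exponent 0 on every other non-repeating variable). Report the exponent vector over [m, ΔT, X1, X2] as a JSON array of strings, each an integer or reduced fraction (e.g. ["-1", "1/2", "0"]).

Dimensional matrix (Θ×M by m×ΔT×X1×X2):
  Θ: [ 0  1 -3 -2]
  M: [ 1  0  1  3]
Echelon form has 2 nonzero rows (pivots: m,ΔT)
Repeat: m,ΔT; free: X1,X2
RREF:
  r0: [   1    0    1    3]
  r1: [   0    1   -3   -2]
Fix exponent of X1 at 1, X2 at 0; solve each RREF row for its pivot's exponent:
  r0: exp(m) + (1)·1 = 0 ⇒ exp(m) = -1
  r1: exp(ΔT) + (-3)·1 = 0 ⇒ exp(ΔT) = 3
Π_1 = m^-1 · ΔT^3 · X1

["-1", "3", "1", "0"]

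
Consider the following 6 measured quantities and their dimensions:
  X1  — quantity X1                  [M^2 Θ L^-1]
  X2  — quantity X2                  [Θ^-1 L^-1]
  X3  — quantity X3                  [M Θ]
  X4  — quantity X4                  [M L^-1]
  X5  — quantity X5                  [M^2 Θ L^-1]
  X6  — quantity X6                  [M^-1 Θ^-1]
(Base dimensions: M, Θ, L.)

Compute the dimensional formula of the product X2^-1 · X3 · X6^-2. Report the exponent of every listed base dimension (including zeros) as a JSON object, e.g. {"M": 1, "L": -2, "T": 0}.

{"M": 3, "Θ": 4, "L": 1}

Dimensional matrix (M×Θ×L by X1×X2×X3×X4×X5×X6):
  M: [ 2  0  1  1  2 -1]
  Θ: [ 1 -1  1  0  1 -1]
  L: [-1 -1  0 -1 -1  0]
  [M]: (-1)·0+(1)·1+(-2)·-1 = 3
  [Θ]: (-1)·-1+(1)·1+(-2)·-1 = 4
  [L]: (-1)·-1+(1)·0+(-2)·0 = 1
⇒ M^3 Θ^4 L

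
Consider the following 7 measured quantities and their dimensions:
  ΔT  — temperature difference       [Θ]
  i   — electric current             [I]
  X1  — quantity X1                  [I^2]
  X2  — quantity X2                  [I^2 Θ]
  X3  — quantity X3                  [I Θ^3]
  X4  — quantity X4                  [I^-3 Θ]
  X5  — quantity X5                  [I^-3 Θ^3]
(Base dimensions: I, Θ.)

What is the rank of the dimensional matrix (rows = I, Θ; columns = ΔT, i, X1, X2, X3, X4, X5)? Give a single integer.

2

Write exponents as rows I,Θ / cols ΔT,i,X1,X2,X3,X4,X5:
  I: [ 0  1  2  2  1 -3 -3]
  Θ: [ 1  0  0  1  3  1  3]
Row reduction gives pivot columns ΔT,i; rank = 2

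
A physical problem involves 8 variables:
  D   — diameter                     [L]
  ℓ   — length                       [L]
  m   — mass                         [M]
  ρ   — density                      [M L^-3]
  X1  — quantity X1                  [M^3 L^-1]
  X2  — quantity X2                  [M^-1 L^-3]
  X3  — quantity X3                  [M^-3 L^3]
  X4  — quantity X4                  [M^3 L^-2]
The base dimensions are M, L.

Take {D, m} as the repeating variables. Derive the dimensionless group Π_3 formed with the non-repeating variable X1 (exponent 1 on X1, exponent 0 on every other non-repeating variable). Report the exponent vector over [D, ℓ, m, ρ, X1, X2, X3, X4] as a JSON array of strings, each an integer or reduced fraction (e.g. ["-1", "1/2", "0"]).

Write exponents as rows M,L / cols D,ℓ,m,ρ,X1,X2,X3,X4:
  M: [ 0  0  1  1  3 -1 -3  3]
  L: [ 1  1  0 -3 -1 -3  3 -2]
RREF → pivots at {D,m} ⇒ r = 2
Repeat: D,m; free: ℓ,ρ,X1,X2,X3,X4
RREF:
  r0: [   1    1    0   -3   -1   -3    3   -2]
  r1: [   0    0    1    1    3   -1   -3    3]
Fix exponent of X1 at 1, ℓ at 0, ρ at 0, X2 at 0, X3 at 0, X4 at 0; solve each RREF row for its pivot's exponent:
  r0: exp(D) + (-1)·1 = 0 ⇒ exp(D) = 1
  r1: exp(m) + (3)·1 = 0 ⇒ exp(m) = -3
Π_3 = D · m^-3 · X1

["1", "0", "-3", "0", "1", "0", "0", "0"]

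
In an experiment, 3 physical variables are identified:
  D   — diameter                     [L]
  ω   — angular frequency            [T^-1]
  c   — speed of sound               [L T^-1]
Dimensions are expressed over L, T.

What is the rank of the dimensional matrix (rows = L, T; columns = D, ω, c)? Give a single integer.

2

Dimensional matrix (L×T by D×ω×c):
  L: [ 1  0  1]
  T: [ 0 -1 -1]
Row reduction gives pivot columns D,ω; rank = 2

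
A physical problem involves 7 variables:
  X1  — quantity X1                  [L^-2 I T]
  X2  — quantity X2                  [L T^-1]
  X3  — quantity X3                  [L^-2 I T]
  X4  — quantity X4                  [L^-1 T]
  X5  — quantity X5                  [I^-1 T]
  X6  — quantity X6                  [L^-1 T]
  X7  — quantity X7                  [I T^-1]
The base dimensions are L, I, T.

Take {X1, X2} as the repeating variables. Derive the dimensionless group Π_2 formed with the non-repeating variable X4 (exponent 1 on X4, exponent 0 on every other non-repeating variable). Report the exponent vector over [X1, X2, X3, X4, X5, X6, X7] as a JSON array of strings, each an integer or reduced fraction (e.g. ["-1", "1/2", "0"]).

Dimensional matrix (L×I×T by X1×X2×X3×X4×X5×X6×X7):
  L: [-2  1 -2 -1  0 -1  0]
  I: [ 1  0  1  0 -1  0  1]
  T: [ 1 -1  1  1  1  1 -1]
RREF → pivots at {X1,X2} ⇒ r = 2
Pivot set = {X1,X2}, free = {X3,X4,X5,X6,X7}
RREF:
  r0: [   1    0    1    0   -1    0    1]
  r1: [   0    1    0   -1   -2   -1    2]
  r2: [   0    0    0    0    0    0    0]
Fix exponent of X4 at 1, X3 at 0, X5 at 0, X6 at 0, X7 at 0; solve each RREF row for its pivot's exponent:
  r0: exp(X1) + (0)·1 = 0 ⇒ exp(X1) = 0
  r1: exp(X2) + (-1)·1 = 0 ⇒ exp(X2) = 1
Π_2 = X2 · X4

["0", "1", "0", "1", "0", "0", "0"]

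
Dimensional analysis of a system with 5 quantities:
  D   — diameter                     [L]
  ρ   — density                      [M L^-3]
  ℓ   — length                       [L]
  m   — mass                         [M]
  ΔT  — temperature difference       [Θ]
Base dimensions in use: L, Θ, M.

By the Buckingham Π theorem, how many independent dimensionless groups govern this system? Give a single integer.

2

Dimensional matrix (L×Θ×M by D×ρ×ℓ×m×ΔT):
  L: [ 1 -3  1  0  0]
  Θ: [ 0  0  0  0  1]
  M: [ 0  1  0  1  0]
RREF → pivots at {D,ρ,ΔT} ⇒ r = 3
Π count = n − r = 5 − 3 = 2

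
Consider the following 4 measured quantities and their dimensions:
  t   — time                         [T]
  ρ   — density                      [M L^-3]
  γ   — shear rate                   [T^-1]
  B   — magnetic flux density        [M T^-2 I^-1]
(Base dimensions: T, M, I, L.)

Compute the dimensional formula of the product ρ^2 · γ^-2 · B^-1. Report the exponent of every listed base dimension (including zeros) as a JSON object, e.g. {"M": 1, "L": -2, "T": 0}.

Write exponents as rows T,M,I,L / cols t,ρ,γ,B:
  T: [ 1  0 -1 -2]
  M: [ 0  1  0  1]
  I: [ 0  0  0 -1]
  L: [ 0 -3  0  0]
  [T]: (2)·0+(-2)·-1+(-1)·-2 = 4
  [M]: (2)·1+(-2)·0+(-1)·1 = 1
  [I]: (2)·0+(-2)·0+(-1)·-1 = 1
  [L]: (2)·-3+(-2)·0+(-1)·0 = -6
⇒ T^4 M I L^-6

{"T": 4, "M": 1, "I": 1, "L": -6}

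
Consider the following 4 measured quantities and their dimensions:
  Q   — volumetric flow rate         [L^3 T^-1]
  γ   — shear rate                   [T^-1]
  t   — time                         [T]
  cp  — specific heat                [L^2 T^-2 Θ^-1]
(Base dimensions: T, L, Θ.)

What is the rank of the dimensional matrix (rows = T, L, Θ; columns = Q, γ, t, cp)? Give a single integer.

Write exponents as rows T,L,Θ / cols Q,γ,t,cp:
  T: [-1 -1  1 -2]
  L: [ 3  0  0  2]
  Θ: [ 0  0  0 -1]
Echelon form has 3 nonzero rows (pivots: Q,γ,cp)

3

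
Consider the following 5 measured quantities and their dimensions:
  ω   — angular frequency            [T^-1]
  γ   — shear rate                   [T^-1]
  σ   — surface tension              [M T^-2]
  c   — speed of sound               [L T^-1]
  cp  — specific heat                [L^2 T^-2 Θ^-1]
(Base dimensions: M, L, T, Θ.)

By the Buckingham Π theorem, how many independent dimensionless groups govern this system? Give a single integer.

Dimensional matrix (M×L×T×Θ by ω×γ×σ×c×cp):
  M: [ 0  0  1  0  0]
  L: [ 0  0  0  1  2]
  T: [-1 -1 -2 -1 -2]
  Θ: [ 0  0  0  0 -1]
Row reduction gives pivot columns ω,σ,c,cp; rank = 4
Π count = n − r = 5 − 4 = 1

1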